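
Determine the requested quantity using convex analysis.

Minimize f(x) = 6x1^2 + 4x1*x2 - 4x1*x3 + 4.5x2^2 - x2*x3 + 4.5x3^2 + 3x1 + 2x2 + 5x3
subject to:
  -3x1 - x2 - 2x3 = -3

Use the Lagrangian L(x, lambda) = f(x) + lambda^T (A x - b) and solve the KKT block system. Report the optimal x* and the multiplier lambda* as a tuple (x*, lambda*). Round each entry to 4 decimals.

Form the Lagrangian:
  L(x, lambda) = (1/2) x^T Q x + c^T x + lambda^T (A x - b)
Stationarity (grad_x L = 0): Q x + c + A^T lambda = 0.
Primal feasibility: A x = b.

This gives the KKT block system:
  [ Q   A^T ] [ x     ]   [-c ]
  [ A    0  ] [ lambda ] = [ b ]

Solving the linear system:
  x*      = (0.7434, -0.1504, 0.4602)
  lambda* = (3.1593)
  f(x*)   = 6.854

x* = (0.7434, -0.1504, 0.4602), lambda* = (3.1593)


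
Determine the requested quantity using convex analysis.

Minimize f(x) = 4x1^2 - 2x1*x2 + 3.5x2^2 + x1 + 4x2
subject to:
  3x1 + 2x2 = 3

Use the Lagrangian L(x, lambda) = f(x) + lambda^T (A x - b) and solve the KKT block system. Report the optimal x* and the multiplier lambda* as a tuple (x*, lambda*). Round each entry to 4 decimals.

Form the Lagrangian:
  L(x, lambda) = (1/2) x^T Q x + c^T x + lambda^T (A x - b)
Stationarity (grad_x L = 0): Q x + c + A^T lambda = 0.
Primal feasibility: A x = b.

This gives the KKT block system:
  [ Q   A^T ] [ x     ]   [-c ]
  [ A    0  ] [ lambda ] = [ b ]

Solving the linear system:
  x*      = (0.7983, 0.3025)
  lambda* = (-2.2605)
  f(x*)   = 4.395

x* = (0.7983, 0.3025), lambda* = (-2.2605)


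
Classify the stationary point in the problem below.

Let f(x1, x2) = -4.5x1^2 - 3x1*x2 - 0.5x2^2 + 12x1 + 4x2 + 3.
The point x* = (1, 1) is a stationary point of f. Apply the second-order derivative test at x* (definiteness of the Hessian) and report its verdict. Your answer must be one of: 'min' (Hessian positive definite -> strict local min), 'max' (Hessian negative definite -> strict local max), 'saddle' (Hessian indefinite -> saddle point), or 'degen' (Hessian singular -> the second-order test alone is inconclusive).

Compute the Hessian H = grad^2 f:
  H = [[-9, -3], [-3, -1]]
Verify stationarity: grad f(x*) = H x* + g = (0, 0).
Eigenvalues of H: -10, 0.
H has a zero eigenvalue (singular; negative semidefinite but not definite), so H is neither positive definite, negative definite, nor indefinite. The second-order test alone is inconclusive -> degen.
(Indeed, f is constant along the null direction of H through x*, so x* is not a strict local extremum.)

degen


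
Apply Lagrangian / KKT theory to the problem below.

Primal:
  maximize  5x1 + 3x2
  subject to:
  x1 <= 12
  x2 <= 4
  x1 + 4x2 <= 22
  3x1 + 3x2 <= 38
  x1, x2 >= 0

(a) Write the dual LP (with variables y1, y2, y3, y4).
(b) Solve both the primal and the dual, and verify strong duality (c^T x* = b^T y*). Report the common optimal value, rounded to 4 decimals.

The standard primal-dual pair for 'max c^T x s.t. A x <= b, x >= 0' is:
  Dual:  min b^T y  s.t.  A^T y >= c,  y >= 0.

So the dual LP is:
  minimize  12y1 + 4y2 + 22y3 + 38y4
  subject to:
    y1 + y3 + 3y4 >= 5
    y2 + 4y3 + 3y4 >= 3
    y1, y2, y3, y4 >= 0

Solving the primal: x* = (12, 0.6667).
  primal value c^T x* = 62.
Solving the dual: y* = (2, 0, 0, 1).
  dual value b^T y* = 62.
Strong duality: c^T x* = b^T y*. Confirmed.

62


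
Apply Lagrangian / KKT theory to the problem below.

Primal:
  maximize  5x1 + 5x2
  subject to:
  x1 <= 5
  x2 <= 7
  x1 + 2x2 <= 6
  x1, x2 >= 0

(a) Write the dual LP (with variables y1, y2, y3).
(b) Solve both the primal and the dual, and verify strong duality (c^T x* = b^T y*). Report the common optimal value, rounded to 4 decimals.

The standard primal-dual pair for 'max c^T x s.t. A x <= b, x >= 0' is:
  Dual:  min b^T y  s.t.  A^T y >= c,  y >= 0.

So the dual LP is:
  minimize  5y1 + 7y2 + 6y3
  subject to:
    y1 + y3 >= 5
    y2 + 2y3 >= 5
    y1, y2, y3 >= 0

Solving the primal: x* = (5, 0.5).
  primal value c^T x* = 27.5.
Solving the dual: y* = (2.5, 0, 2.5).
  dual value b^T y* = 27.5.
Strong duality: c^T x* = b^T y*. Confirmed.

27.5


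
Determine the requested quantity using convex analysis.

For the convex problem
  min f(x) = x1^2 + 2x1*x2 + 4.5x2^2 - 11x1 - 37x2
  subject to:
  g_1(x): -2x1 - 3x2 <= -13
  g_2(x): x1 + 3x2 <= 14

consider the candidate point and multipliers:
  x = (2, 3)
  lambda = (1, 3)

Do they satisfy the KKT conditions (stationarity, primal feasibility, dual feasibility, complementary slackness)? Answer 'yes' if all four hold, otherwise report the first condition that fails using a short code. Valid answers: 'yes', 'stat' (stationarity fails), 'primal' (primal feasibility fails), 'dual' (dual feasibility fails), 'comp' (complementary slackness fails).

Gradient of f: grad f(x) = Q x + c = (-1, -6)
Constraint values g_i(x) = a_i^T x - b_i:
  g_1((2, 3)) = 0
  g_2((2, 3)) = -3
Stationarity residual: grad f(x) + sum_i lambda_i a_i = (0, 0)
  -> stationarity OK
Primal feasibility (all g_i <= 0): OK
Dual feasibility (all lambda_i >= 0): OK
Complementary slackness (lambda_i * g_i(x) = 0 for all i): FAILS

Verdict: the first failing condition is complementary_slackness -> comp.

comp


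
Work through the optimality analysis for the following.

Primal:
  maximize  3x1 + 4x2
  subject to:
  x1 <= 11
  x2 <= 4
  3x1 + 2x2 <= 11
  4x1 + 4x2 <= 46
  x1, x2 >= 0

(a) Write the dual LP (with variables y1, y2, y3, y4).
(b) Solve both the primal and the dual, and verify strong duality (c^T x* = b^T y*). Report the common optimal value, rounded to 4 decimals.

The standard primal-dual pair for 'max c^T x s.t. A x <= b, x >= 0' is:
  Dual:  min b^T y  s.t.  A^T y >= c,  y >= 0.

So the dual LP is:
  minimize  11y1 + 4y2 + 11y3 + 46y4
  subject to:
    y1 + 3y3 + 4y4 >= 3
    y2 + 2y3 + 4y4 >= 4
    y1, y2, y3, y4 >= 0

Solving the primal: x* = (1, 4).
  primal value c^T x* = 19.
Solving the dual: y* = (0, 2, 1, 0).
  dual value b^T y* = 19.
Strong duality: c^T x* = b^T y*. Confirmed.

19


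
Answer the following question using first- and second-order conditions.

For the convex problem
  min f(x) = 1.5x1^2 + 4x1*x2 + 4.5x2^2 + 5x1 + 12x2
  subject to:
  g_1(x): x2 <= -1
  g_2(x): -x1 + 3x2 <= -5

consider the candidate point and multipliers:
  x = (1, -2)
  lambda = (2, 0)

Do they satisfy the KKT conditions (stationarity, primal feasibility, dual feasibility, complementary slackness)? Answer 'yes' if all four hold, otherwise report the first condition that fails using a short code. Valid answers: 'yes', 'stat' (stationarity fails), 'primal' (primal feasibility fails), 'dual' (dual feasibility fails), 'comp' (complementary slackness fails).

Gradient of f: grad f(x) = Q x + c = (0, -2)
Constraint values g_i(x) = a_i^T x - b_i:
  g_1((1, -2)) = -1
  g_2((1, -2)) = -2
Stationarity residual: grad f(x) + sum_i lambda_i a_i = (0, 0)
  -> stationarity OK
Primal feasibility (all g_i <= 0): OK
Dual feasibility (all lambda_i >= 0): OK
Complementary slackness (lambda_i * g_i(x) = 0 for all i): FAILS

Verdict: the first failing condition is complementary_slackness -> comp.

comp


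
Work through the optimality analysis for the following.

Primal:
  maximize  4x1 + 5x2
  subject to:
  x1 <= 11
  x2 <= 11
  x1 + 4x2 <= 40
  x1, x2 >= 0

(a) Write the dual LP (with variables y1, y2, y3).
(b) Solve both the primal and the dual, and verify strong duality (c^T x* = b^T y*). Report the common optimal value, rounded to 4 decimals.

The standard primal-dual pair for 'max c^T x s.t. A x <= b, x >= 0' is:
  Dual:  min b^T y  s.t.  A^T y >= c,  y >= 0.

So the dual LP is:
  minimize  11y1 + 11y2 + 40y3
  subject to:
    y1 + y3 >= 4
    y2 + 4y3 >= 5
    y1, y2, y3 >= 0

Solving the primal: x* = (11, 7.25).
  primal value c^T x* = 80.25.
Solving the dual: y* = (2.75, 0, 1.25).
  dual value b^T y* = 80.25.
Strong duality: c^T x* = b^T y*. Confirmed.

80.25


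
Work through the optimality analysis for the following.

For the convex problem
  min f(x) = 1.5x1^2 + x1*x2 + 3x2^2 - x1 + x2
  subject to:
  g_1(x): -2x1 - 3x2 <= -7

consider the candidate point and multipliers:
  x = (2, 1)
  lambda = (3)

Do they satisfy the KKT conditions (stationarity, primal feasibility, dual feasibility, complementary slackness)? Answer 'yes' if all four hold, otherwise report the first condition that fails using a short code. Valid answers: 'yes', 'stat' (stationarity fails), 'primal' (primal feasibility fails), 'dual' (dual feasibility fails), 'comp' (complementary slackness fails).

Gradient of f: grad f(x) = Q x + c = (6, 9)
Constraint values g_i(x) = a_i^T x - b_i:
  g_1((2, 1)) = 0
Stationarity residual: grad f(x) + sum_i lambda_i a_i = (0, 0)
  -> stationarity OK
Primal feasibility (all g_i <= 0): OK
Dual feasibility (all lambda_i >= 0): OK
Complementary slackness (lambda_i * g_i(x) = 0 for all i): OK

Verdict: yes, KKT holds.

yes


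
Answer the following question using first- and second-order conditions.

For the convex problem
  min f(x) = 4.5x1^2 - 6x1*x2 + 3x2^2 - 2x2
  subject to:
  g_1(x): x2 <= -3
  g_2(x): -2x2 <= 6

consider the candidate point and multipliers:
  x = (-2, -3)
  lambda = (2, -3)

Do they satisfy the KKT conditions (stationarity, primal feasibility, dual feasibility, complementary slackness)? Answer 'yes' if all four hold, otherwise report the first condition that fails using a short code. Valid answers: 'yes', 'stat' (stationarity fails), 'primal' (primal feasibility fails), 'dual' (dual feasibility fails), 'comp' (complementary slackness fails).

Gradient of f: grad f(x) = Q x + c = (0, -8)
Constraint values g_i(x) = a_i^T x - b_i:
  g_1((-2, -3)) = 0
  g_2((-2, -3)) = 0
Stationarity residual: grad f(x) + sum_i lambda_i a_i = (0, 0)
  -> stationarity OK
Primal feasibility (all g_i <= 0): OK
Dual feasibility (all lambda_i >= 0): FAILS
Complementary slackness (lambda_i * g_i(x) = 0 for all i): OK

Verdict: the first failing condition is dual_feasibility -> dual.

dual


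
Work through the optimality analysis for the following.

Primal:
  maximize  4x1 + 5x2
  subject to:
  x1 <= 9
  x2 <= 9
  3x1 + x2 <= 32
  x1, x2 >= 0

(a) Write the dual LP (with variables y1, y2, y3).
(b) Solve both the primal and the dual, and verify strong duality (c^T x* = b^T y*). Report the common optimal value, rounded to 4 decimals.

The standard primal-dual pair for 'max c^T x s.t. A x <= b, x >= 0' is:
  Dual:  min b^T y  s.t.  A^T y >= c,  y >= 0.

So the dual LP is:
  minimize  9y1 + 9y2 + 32y3
  subject to:
    y1 + 3y3 >= 4
    y2 + y3 >= 5
    y1, y2, y3 >= 0

Solving the primal: x* = (7.6667, 9).
  primal value c^T x* = 75.6667.
Solving the dual: y* = (0, 3.6667, 1.3333).
  dual value b^T y* = 75.6667.
Strong duality: c^T x* = b^T y*. Confirmed.

75.6667


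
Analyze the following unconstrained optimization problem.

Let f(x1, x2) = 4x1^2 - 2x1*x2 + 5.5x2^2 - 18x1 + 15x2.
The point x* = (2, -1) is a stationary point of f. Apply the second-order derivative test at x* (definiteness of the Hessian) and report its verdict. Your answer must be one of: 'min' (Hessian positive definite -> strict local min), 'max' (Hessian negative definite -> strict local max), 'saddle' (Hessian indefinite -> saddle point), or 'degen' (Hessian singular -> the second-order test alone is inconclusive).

Compute the Hessian H = grad^2 f:
  H = [[8, -2], [-2, 11]]
Verify stationarity: grad f(x*) = H x* + g = (0, 0).
Eigenvalues of H: 7, 12.
Both eigenvalues > 0, so H is positive definite -> x* is a strict local min.

min


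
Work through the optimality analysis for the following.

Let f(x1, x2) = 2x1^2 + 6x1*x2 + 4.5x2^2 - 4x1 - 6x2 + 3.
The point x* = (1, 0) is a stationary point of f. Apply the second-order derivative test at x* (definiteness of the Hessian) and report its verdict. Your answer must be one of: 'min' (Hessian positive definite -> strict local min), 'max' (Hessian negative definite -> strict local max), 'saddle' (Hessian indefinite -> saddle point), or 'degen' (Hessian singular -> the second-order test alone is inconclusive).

Compute the Hessian H = grad^2 f:
  H = [[4, 6], [6, 9]]
Verify stationarity: grad f(x*) = H x* + g = (0, 0).
Eigenvalues of H: 0, 13.
H has a zero eigenvalue (singular; positive semidefinite but not definite), so H is neither positive definite, negative definite, nor indefinite. The second-order test alone is inconclusive -> degen.
(Indeed, f is constant along the null direction of H through x*, so x* is not a strict local extremum.)

degen


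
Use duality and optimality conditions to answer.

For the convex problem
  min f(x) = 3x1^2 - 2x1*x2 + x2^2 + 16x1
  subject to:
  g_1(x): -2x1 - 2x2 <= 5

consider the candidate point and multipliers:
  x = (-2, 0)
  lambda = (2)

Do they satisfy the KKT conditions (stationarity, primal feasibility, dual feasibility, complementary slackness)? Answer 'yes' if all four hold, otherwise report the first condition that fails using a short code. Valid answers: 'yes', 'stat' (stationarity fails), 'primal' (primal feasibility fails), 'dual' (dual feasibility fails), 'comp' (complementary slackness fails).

Gradient of f: grad f(x) = Q x + c = (4, 4)
Constraint values g_i(x) = a_i^T x - b_i:
  g_1((-2, 0)) = -1
Stationarity residual: grad f(x) + sum_i lambda_i a_i = (0, 0)
  -> stationarity OK
Primal feasibility (all g_i <= 0): OK
Dual feasibility (all lambda_i >= 0): OK
Complementary slackness (lambda_i * g_i(x) = 0 for all i): FAILS

Verdict: the first failing condition is complementary_slackness -> comp.

comp


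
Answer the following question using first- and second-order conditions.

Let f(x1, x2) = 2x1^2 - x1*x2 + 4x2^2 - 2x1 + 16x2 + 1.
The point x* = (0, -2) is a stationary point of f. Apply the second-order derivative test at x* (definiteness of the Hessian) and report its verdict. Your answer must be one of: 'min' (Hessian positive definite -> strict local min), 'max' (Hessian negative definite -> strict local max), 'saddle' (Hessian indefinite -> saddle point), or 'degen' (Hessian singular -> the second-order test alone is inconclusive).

Compute the Hessian H = grad^2 f:
  H = [[4, -1], [-1, 8]]
Verify stationarity: grad f(x*) = H x* + g = (0, 0).
Eigenvalues of H: 3.7639, 8.2361.
Both eigenvalues > 0, so H is positive definite -> x* is a strict local min.

min


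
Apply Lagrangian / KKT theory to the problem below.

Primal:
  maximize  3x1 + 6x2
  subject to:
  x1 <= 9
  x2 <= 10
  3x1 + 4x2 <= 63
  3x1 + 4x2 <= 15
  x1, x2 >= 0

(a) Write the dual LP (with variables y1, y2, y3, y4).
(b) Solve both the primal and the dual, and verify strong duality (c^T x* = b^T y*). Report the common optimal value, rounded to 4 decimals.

The standard primal-dual pair for 'max c^T x s.t. A x <= b, x >= 0' is:
  Dual:  min b^T y  s.t.  A^T y >= c,  y >= 0.

So the dual LP is:
  minimize  9y1 + 10y2 + 63y3 + 15y4
  subject to:
    y1 + 3y3 + 3y4 >= 3
    y2 + 4y3 + 4y4 >= 6
    y1, y2, y3, y4 >= 0

Solving the primal: x* = (0, 3.75).
  primal value c^T x* = 22.5.
Solving the dual: y* = (0, 0, 0, 1.5).
  dual value b^T y* = 22.5.
Strong duality: c^T x* = b^T y*. Confirmed.

22.5


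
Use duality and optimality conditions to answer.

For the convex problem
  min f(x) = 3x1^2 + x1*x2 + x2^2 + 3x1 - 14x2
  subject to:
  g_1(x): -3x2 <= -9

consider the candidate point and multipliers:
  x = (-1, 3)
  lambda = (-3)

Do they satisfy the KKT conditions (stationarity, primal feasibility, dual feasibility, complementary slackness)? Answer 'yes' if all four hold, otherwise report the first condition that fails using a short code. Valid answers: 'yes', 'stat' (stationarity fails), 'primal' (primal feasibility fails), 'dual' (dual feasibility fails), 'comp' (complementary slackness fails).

Gradient of f: grad f(x) = Q x + c = (0, -9)
Constraint values g_i(x) = a_i^T x - b_i:
  g_1((-1, 3)) = 0
Stationarity residual: grad f(x) + sum_i lambda_i a_i = (0, 0)
  -> stationarity OK
Primal feasibility (all g_i <= 0): OK
Dual feasibility (all lambda_i >= 0): FAILS
Complementary slackness (lambda_i * g_i(x) = 0 for all i): OK

Verdict: the first failing condition is dual_feasibility -> dual.

dual


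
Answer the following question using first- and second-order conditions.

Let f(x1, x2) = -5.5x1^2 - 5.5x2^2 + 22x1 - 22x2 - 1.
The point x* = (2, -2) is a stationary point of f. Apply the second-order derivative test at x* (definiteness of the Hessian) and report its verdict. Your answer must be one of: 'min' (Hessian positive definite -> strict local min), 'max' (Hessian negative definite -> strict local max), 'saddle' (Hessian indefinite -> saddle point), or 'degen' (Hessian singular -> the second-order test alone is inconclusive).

Compute the Hessian H = grad^2 f:
  H = [[-11, 0], [0, -11]]
Verify stationarity: grad f(x*) = H x* + g = (0, 0).
Eigenvalues of H: -11, -11.
Both eigenvalues < 0, so H is negative definite -> x* is a strict local max.

max


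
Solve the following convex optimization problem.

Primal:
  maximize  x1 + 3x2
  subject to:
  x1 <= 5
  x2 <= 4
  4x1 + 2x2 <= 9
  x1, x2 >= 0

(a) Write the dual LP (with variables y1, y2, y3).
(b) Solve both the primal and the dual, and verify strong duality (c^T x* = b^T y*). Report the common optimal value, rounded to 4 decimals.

The standard primal-dual pair for 'max c^T x s.t. A x <= b, x >= 0' is:
  Dual:  min b^T y  s.t.  A^T y >= c,  y >= 0.

So the dual LP is:
  minimize  5y1 + 4y2 + 9y3
  subject to:
    y1 + 4y3 >= 1
    y2 + 2y3 >= 3
    y1, y2, y3 >= 0

Solving the primal: x* = (0.25, 4).
  primal value c^T x* = 12.25.
Solving the dual: y* = (0, 2.5, 0.25).
  dual value b^T y* = 12.25.
Strong duality: c^T x* = b^T y*. Confirmed.

12.25


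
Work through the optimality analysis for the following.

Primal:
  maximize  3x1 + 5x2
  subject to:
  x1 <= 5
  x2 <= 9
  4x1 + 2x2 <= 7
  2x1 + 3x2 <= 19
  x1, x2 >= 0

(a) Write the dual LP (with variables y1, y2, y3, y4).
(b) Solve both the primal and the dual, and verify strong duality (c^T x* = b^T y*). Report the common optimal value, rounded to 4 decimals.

The standard primal-dual pair for 'max c^T x s.t. A x <= b, x >= 0' is:
  Dual:  min b^T y  s.t.  A^T y >= c,  y >= 0.

So the dual LP is:
  minimize  5y1 + 9y2 + 7y3 + 19y4
  subject to:
    y1 + 4y3 + 2y4 >= 3
    y2 + 2y3 + 3y4 >= 5
    y1, y2, y3, y4 >= 0

Solving the primal: x* = (0, 3.5).
  primal value c^T x* = 17.5.
Solving the dual: y* = (0, 0, 2.5, 0).
  dual value b^T y* = 17.5.
Strong duality: c^T x* = b^T y*. Confirmed.

17.5


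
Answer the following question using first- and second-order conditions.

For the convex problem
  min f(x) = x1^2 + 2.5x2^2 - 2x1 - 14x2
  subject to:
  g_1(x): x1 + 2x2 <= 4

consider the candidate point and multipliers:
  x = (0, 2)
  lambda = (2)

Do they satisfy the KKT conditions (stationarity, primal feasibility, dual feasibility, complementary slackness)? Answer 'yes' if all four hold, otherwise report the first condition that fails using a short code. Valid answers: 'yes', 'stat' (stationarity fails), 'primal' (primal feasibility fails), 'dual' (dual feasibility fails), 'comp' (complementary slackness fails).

Gradient of f: grad f(x) = Q x + c = (-2, -4)
Constraint values g_i(x) = a_i^T x - b_i:
  g_1((0, 2)) = 0
Stationarity residual: grad f(x) + sum_i lambda_i a_i = (0, 0)
  -> stationarity OK
Primal feasibility (all g_i <= 0): OK
Dual feasibility (all lambda_i >= 0): OK
Complementary slackness (lambda_i * g_i(x) = 0 for all i): OK

Verdict: yes, KKT holds.

yes


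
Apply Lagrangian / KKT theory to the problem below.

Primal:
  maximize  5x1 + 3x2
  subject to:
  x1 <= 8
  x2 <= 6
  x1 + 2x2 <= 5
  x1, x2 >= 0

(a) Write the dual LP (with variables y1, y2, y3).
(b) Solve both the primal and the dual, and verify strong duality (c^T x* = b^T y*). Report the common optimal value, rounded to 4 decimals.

The standard primal-dual pair for 'max c^T x s.t. A x <= b, x >= 0' is:
  Dual:  min b^T y  s.t.  A^T y >= c,  y >= 0.

So the dual LP is:
  minimize  8y1 + 6y2 + 5y3
  subject to:
    y1 + y3 >= 5
    y2 + 2y3 >= 3
    y1, y2, y3 >= 0

Solving the primal: x* = (5, 0).
  primal value c^T x* = 25.
Solving the dual: y* = (0, 0, 5).
  dual value b^T y* = 25.
Strong duality: c^T x* = b^T y*. Confirmed.

25


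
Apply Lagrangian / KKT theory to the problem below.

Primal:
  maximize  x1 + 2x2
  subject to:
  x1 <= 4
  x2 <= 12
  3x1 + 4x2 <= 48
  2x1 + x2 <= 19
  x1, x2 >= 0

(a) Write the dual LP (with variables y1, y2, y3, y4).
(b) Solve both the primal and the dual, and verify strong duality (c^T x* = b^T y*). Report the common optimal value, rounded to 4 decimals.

The standard primal-dual pair for 'max c^T x s.t. A x <= b, x >= 0' is:
  Dual:  min b^T y  s.t.  A^T y >= c,  y >= 0.

So the dual LP is:
  minimize  4y1 + 12y2 + 48y3 + 19y4
  subject to:
    y1 + 3y3 + 2y4 >= 1
    y2 + 4y3 + y4 >= 2
    y1, y2, y3, y4 >= 0

Solving the primal: x* = (0, 12).
  primal value c^T x* = 24.
Solving the dual: y* = (0, 0.6667, 0.3333, 0).
  dual value b^T y* = 24.
Strong duality: c^T x* = b^T y*. Confirmed.

24


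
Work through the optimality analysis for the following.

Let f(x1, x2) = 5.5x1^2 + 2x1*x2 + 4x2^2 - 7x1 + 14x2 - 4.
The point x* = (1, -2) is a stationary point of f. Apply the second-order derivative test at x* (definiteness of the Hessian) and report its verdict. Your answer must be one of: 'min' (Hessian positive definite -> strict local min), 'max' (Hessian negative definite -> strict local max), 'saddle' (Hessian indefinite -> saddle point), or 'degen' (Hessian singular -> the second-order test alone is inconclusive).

Compute the Hessian H = grad^2 f:
  H = [[11, 2], [2, 8]]
Verify stationarity: grad f(x*) = H x* + g = (0, 0).
Eigenvalues of H: 7, 12.
Both eigenvalues > 0, so H is positive definite -> x* is a strict local min.

min


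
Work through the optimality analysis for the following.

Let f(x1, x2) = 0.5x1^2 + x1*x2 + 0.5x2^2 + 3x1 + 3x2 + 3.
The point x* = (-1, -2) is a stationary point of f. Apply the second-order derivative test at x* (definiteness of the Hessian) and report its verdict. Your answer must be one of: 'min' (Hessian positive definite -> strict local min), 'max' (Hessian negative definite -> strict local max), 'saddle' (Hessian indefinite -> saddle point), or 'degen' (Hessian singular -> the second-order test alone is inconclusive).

Compute the Hessian H = grad^2 f:
  H = [[1, 1], [1, 1]]
Verify stationarity: grad f(x*) = H x* + g = (0, 0).
Eigenvalues of H: 0, 2.
H has a zero eigenvalue (singular; positive semidefinite but not definite), so H is neither positive definite, negative definite, nor indefinite. The second-order test alone is inconclusive -> degen.
(Indeed, f is constant along the null direction of H through x*, so x* is not a strict local extremum.)

degen


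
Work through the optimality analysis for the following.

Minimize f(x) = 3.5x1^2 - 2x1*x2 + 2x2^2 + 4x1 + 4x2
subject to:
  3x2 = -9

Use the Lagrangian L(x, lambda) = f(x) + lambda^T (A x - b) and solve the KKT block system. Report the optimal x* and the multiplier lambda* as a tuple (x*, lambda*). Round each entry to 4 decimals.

Form the Lagrangian:
  L(x, lambda) = (1/2) x^T Q x + c^T x + lambda^T (A x - b)
Stationarity (grad_x L = 0): Q x + c + A^T lambda = 0.
Primal feasibility: A x = b.

This gives the KKT block system:
  [ Q   A^T ] [ x     ]   [-c ]
  [ A    0  ] [ lambda ] = [ b ]

Solving the linear system:
  x*      = (-1.4286, -3)
  lambda* = (1.7143)
  f(x*)   = -1.1429

x* = (-1.4286, -3), lambda* = (1.7143)


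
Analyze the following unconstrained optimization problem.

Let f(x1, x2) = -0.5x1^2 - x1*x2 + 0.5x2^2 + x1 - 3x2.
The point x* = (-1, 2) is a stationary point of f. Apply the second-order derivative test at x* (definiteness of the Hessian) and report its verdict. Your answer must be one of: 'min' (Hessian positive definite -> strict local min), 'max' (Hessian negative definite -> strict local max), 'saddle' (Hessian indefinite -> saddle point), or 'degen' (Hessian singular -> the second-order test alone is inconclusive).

Compute the Hessian H = grad^2 f:
  H = [[-1, -1], [-1, 1]]
Verify stationarity: grad f(x*) = H x* + g = (0, 0).
Eigenvalues of H: -1.4142, 1.4142.
Eigenvalues have mixed signs, so H is indefinite -> x* is a saddle point.

saddle


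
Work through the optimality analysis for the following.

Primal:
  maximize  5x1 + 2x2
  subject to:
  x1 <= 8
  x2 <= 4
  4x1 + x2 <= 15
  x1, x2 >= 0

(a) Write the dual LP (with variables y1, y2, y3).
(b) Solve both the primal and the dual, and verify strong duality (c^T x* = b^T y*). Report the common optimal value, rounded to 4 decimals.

The standard primal-dual pair for 'max c^T x s.t. A x <= b, x >= 0' is:
  Dual:  min b^T y  s.t.  A^T y >= c,  y >= 0.

So the dual LP is:
  minimize  8y1 + 4y2 + 15y3
  subject to:
    y1 + 4y3 >= 5
    y2 + y3 >= 2
    y1, y2, y3 >= 0

Solving the primal: x* = (2.75, 4).
  primal value c^T x* = 21.75.
Solving the dual: y* = (0, 0.75, 1.25).
  dual value b^T y* = 21.75.
Strong duality: c^T x* = b^T y*. Confirmed.

21.75


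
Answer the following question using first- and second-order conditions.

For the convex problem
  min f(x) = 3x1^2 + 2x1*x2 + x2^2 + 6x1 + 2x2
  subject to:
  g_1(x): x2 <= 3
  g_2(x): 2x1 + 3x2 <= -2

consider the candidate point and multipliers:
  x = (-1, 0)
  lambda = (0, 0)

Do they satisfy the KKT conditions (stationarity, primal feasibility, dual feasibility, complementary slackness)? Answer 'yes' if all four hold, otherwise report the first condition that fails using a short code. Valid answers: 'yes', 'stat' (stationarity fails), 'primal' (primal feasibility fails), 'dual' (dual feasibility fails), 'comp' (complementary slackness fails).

Gradient of f: grad f(x) = Q x + c = (0, 0)
Constraint values g_i(x) = a_i^T x - b_i:
  g_1((-1, 0)) = -3
  g_2((-1, 0)) = 0
Stationarity residual: grad f(x) + sum_i lambda_i a_i = (0, 0)
  -> stationarity OK
Primal feasibility (all g_i <= 0): OK
Dual feasibility (all lambda_i >= 0): OK
Complementary slackness (lambda_i * g_i(x) = 0 for all i): OK

Verdict: yes, KKT holds.

yes


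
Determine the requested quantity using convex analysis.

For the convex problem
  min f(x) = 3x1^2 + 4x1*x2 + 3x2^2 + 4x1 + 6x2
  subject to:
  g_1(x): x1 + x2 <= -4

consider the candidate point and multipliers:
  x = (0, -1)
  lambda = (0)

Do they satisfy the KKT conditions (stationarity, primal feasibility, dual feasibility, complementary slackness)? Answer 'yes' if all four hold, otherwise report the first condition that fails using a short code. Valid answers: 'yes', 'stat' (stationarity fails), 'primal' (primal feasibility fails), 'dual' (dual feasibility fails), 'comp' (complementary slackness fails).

Gradient of f: grad f(x) = Q x + c = (0, 0)
Constraint values g_i(x) = a_i^T x - b_i:
  g_1((0, -1)) = 3
Stationarity residual: grad f(x) + sum_i lambda_i a_i = (0, 0)
  -> stationarity OK
Primal feasibility (all g_i <= 0): FAILS
Dual feasibility (all lambda_i >= 0): OK
Complementary slackness (lambda_i * g_i(x) = 0 for all i): OK

Verdict: the first failing condition is primal_feasibility -> primal.

primal


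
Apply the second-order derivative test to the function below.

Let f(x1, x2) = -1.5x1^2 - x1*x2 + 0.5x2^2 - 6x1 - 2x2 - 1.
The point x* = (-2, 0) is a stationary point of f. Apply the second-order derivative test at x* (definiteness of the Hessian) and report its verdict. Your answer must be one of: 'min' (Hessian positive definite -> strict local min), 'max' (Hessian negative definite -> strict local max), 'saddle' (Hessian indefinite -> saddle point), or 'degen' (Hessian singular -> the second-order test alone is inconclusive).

Compute the Hessian H = grad^2 f:
  H = [[-3, -1], [-1, 1]]
Verify stationarity: grad f(x*) = H x* + g = (0, 0).
Eigenvalues of H: -3.2361, 1.2361.
Eigenvalues have mixed signs, so H is indefinite -> x* is a saddle point.

saddle


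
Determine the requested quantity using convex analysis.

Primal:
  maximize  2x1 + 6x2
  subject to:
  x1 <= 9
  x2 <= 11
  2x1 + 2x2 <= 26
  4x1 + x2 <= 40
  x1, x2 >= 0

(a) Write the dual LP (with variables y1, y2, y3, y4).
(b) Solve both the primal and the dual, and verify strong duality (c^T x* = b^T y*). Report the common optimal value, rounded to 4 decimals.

The standard primal-dual pair for 'max c^T x s.t. A x <= b, x >= 0' is:
  Dual:  min b^T y  s.t.  A^T y >= c,  y >= 0.

So the dual LP is:
  minimize  9y1 + 11y2 + 26y3 + 40y4
  subject to:
    y1 + 2y3 + 4y4 >= 2
    y2 + 2y3 + y4 >= 6
    y1, y2, y3, y4 >= 0

Solving the primal: x* = (2, 11).
  primal value c^T x* = 70.
Solving the dual: y* = (0, 4, 1, 0).
  dual value b^T y* = 70.
Strong duality: c^T x* = b^T y*. Confirmed.

70


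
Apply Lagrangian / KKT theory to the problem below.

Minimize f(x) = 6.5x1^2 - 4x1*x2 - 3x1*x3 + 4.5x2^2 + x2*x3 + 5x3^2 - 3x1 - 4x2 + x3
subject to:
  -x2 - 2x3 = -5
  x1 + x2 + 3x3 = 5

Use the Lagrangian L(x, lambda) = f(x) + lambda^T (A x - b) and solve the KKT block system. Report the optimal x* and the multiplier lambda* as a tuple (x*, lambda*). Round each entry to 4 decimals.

Form the Lagrangian:
  L(x, lambda) = (1/2) x^T Q x + c^T x + lambda^T (A x - b)
Stationarity (grad_x L = 0): Q x + c + A^T lambda = 0.
Primal feasibility: A x = b.

This gives the KKT block system:
  [ Q   A^T ] [ x     ]   [-c ]
  [ A    0  ] [ lambda ] = [ b ]

Solving the linear system:
  x*      = (-1.1778, 2.6444, 1.1778)
  lambda* = (58.1111, 32.4222)
  f(x*)   = 61.2889

x* = (-1.1778, 2.6444, 1.1778), lambda* = (58.1111, 32.4222)


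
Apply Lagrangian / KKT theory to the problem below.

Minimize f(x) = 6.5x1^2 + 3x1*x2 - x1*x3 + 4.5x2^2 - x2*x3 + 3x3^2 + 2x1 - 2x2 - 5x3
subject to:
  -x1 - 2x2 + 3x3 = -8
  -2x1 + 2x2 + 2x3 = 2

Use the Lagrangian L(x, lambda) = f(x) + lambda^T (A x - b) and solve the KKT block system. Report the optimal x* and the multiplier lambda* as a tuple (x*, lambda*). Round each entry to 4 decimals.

Form the Lagrangian:
  L(x, lambda) = (1/2) x^T Q x + c^T x + lambda^T (A x - b)
Stationarity (grad_x L = 0): Q x + c + A^T lambda = 0.
Primal feasibility: A x = b.

This gives the KKT block system:
  [ Q   A^T ] [ x     ]   [-c ]
  [ A    0  ] [ lambda ] = [ b ]

Solving the linear system:
  x*      = (-0.5058, 1.9977, -1.5035)
  lambda* = (6.2956, -1.6871)
  f(x*)   = 28.1247

x* = (-0.5058, 1.9977, -1.5035), lambda* = (6.2956, -1.6871)


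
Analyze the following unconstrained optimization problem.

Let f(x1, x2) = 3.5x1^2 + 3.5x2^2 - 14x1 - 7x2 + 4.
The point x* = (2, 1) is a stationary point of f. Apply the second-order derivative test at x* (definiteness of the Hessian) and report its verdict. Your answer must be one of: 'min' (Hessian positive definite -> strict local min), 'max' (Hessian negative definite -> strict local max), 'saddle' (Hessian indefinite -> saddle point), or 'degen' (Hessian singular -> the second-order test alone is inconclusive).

Compute the Hessian H = grad^2 f:
  H = [[7, 0], [0, 7]]
Verify stationarity: grad f(x*) = H x* + g = (0, 0).
Eigenvalues of H: 7, 7.
Both eigenvalues > 0, so H is positive definite -> x* is a strict local min.

min


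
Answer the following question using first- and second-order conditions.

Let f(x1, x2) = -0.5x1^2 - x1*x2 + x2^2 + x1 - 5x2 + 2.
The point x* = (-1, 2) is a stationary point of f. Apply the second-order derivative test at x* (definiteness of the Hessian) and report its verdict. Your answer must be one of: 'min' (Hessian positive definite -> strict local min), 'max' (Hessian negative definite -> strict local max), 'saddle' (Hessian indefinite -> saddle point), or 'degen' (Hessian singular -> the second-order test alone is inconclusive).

Compute the Hessian H = grad^2 f:
  H = [[-1, -1], [-1, 2]]
Verify stationarity: grad f(x*) = H x* + g = (0, 0).
Eigenvalues of H: -1.3028, 2.3028.
Eigenvalues have mixed signs, so H is indefinite -> x* is a saddle point.

saddle


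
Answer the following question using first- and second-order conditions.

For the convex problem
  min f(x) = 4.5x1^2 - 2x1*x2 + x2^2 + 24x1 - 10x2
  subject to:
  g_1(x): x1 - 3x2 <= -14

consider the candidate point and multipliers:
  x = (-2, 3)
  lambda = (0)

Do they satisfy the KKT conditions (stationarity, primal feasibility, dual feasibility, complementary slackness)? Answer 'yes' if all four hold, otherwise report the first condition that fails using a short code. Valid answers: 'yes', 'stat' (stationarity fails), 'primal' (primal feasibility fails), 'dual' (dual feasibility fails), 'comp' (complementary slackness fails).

Gradient of f: grad f(x) = Q x + c = (0, 0)
Constraint values g_i(x) = a_i^T x - b_i:
  g_1((-2, 3)) = 3
Stationarity residual: grad f(x) + sum_i lambda_i a_i = (0, 0)
  -> stationarity OK
Primal feasibility (all g_i <= 0): FAILS
Dual feasibility (all lambda_i >= 0): OK
Complementary slackness (lambda_i * g_i(x) = 0 for all i): OK

Verdict: the first failing condition is primal_feasibility -> primal.

primal


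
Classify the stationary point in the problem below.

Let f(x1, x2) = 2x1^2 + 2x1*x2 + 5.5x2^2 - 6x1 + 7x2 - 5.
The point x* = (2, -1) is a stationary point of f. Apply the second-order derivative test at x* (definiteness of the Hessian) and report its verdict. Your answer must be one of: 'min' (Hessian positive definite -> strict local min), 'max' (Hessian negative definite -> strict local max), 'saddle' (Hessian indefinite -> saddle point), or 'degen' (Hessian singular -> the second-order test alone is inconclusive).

Compute the Hessian H = grad^2 f:
  H = [[4, 2], [2, 11]]
Verify stationarity: grad f(x*) = H x* + g = (0, 0).
Eigenvalues of H: 3.4689, 11.5311.
Both eigenvalues > 0, so H is positive definite -> x* is a strict local min.

min


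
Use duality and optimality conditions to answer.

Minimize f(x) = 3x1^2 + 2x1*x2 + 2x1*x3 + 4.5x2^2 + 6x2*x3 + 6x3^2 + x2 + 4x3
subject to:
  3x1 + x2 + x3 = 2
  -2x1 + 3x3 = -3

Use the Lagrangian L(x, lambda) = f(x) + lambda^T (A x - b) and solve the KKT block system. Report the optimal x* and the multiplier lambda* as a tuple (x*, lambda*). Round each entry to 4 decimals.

Form the Lagrangian:
  L(x, lambda) = (1/2) x^T Q x + c^T x + lambda^T (A x - b)
Stationarity (grad_x L = 0): Q x + c + A^T lambda = 0.
Primal feasibility: A x = b.

This gives the KKT block system:
  [ Q   A^T ] [ x     ]   [-c ]
  [ A    0  ] [ lambda ] = [ b ]

Solving the linear system:
  x*      = (0.7692, 0.1795, -0.4872)
  lambda* = (-1.2308, 0.1538)
  f(x*)   = 0.5769

x* = (0.7692, 0.1795, -0.4872), lambda* = (-1.2308, 0.1538)


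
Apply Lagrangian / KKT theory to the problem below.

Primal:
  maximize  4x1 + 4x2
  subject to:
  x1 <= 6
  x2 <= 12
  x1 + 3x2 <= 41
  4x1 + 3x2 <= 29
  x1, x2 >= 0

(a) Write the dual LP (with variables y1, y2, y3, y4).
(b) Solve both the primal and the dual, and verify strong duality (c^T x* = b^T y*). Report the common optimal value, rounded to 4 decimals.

The standard primal-dual pair for 'max c^T x s.t. A x <= b, x >= 0' is:
  Dual:  min b^T y  s.t.  A^T y >= c,  y >= 0.

So the dual LP is:
  minimize  6y1 + 12y2 + 41y3 + 29y4
  subject to:
    y1 + y3 + 4y4 >= 4
    y2 + 3y3 + 3y4 >= 4
    y1, y2, y3, y4 >= 0

Solving the primal: x* = (0, 9.6667).
  primal value c^T x* = 38.6667.
Solving the dual: y* = (0, 0, 0, 1.3333).
  dual value b^T y* = 38.6667.
Strong duality: c^T x* = b^T y*. Confirmed.

38.6667


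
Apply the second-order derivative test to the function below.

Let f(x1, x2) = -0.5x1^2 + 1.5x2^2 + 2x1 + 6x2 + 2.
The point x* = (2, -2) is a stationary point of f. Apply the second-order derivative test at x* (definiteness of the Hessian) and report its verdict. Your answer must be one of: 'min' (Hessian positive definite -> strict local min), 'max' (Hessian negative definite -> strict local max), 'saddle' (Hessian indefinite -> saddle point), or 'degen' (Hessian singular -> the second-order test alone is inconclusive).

Compute the Hessian H = grad^2 f:
  H = [[-1, 0], [0, 3]]
Verify stationarity: grad f(x*) = H x* + g = (0, 0).
Eigenvalues of H: -1, 3.
Eigenvalues have mixed signs, so H is indefinite -> x* is a saddle point.

saddle


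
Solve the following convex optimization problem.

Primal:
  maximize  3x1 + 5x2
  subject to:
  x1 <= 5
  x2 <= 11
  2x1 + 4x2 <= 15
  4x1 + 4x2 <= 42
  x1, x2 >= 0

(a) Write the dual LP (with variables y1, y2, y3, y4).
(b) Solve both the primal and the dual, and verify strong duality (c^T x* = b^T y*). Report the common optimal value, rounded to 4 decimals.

The standard primal-dual pair for 'max c^T x s.t. A x <= b, x >= 0' is:
  Dual:  min b^T y  s.t.  A^T y >= c,  y >= 0.

So the dual LP is:
  minimize  5y1 + 11y2 + 15y3 + 42y4
  subject to:
    y1 + 2y3 + 4y4 >= 3
    y2 + 4y3 + 4y4 >= 5
    y1, y2, y3, y4 >= 0

Solving the primal: x* = (5, 1.25).
  primal value c^T x* = 21.25.
Solving the dual: y* = (0.5, 0, 1.25, 0).
  dual value b^T y* = 21.25.
Strong duality: c^T x* = b^T y*. Confirmed.

21.25


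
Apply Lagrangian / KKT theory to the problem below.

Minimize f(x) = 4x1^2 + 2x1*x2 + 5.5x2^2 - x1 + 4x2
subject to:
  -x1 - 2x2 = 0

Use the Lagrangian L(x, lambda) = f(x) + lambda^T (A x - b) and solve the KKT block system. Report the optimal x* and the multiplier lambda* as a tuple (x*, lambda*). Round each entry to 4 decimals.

Form the Lagrangian:
  L(x, lambda) = (1/2) x^T Q x + c^T x + lambda^T (A x - b)
Stationarity (grad_x L = 0): Q x + c + A^T lambda = 0.
Primal feasibility: A x = b.

This gives the KKT block system:
  [ Q   A^T ] [ x     ]   [-c ]
  [ A    0  ] [ lambda ] = [ b ]

Solving the linear system:
  x*      = (0.3429, -0.1714)
  lambda* = (1.4)
  f(x*)   = -0.5143

x* = (0.3429, -0.1714), lambda* = (1.4)


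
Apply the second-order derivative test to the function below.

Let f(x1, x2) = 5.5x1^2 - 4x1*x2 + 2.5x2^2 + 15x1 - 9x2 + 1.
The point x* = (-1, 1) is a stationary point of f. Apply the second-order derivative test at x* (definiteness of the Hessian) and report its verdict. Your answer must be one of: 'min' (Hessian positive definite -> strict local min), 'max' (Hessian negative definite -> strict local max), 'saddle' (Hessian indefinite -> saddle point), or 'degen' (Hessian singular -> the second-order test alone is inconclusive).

Compute the Hessian H = grad^2 f:
  H = [[11, -4], [-4, 5]]
Verify stationarity: grad f(x*) = H x* + g = (0, 0).
Eigenvalues of H: 3, 13.
Both eigenvalues > 0, so H is positive definite -> x* is a strict local min.

min


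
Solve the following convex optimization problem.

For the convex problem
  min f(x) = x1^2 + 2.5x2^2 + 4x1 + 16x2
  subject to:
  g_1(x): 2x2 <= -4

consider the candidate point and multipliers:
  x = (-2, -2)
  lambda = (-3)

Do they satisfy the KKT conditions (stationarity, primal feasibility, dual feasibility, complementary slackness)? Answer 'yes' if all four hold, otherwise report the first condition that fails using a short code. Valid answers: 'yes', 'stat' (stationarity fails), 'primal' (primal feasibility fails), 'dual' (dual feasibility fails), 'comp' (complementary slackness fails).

Gradient of f: grad f(x) = Q x + c = (0, 6)
Constraint values g_i(x) = a_i^T x - b_i:
  g_1((-2, -2)) = 0
Stationarity residual: grad f(x) + sum_i lambda_i a_i = (0, 0)
  -> stationarity OK
Primal feasibility (all g_i <= 0): OK
Dual feasibility (all lambda_i >= 0): FAILS
Complementary slackness (lambda_i * g_i(x) = 0 for all i): OK

Verdict: the first failing condition is dual_feasibility -> dual.

dual


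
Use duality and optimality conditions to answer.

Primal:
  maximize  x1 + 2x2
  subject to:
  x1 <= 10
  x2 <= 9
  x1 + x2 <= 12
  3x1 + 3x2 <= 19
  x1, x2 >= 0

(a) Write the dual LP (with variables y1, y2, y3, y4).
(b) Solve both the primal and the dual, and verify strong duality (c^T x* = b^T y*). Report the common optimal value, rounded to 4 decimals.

The standard primal-dual pair for 'max c^T x s.t. A x <= b, x >= 0' is:
  Dual:  min b^T y  s.t.  A^T y >= c,  y >= 0.

So the dual LP is:
  minimize  10y1 + 9y2 + 12y3 + 19y4
  subject to:
    y1 + y3 + 3y4 >= 1
    y2 + y3 + 3y4 >= 2
    y1, y2, y3, y4 >= 0

Solving the primal: x* = (0, 6.3333).
  primal value c^T x* = 12.6667.
Solving the dual: y* = (0, 0, 0, 0.6667).
  dual value b^T y* = 12.6667.
Strong duality: c^T x* = b^T y*. Confirmed.

12.6667


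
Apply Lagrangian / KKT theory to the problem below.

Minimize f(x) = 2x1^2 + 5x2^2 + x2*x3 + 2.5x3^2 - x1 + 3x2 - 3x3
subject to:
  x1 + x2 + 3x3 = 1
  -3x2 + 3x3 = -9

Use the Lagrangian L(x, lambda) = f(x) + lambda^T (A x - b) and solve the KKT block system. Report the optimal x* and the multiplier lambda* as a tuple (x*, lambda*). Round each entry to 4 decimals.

Form the Lagrangian:
  L(x, lambda) = (1/2) x^T Q x + c^T x + lambda^T (A x - b)
Stationarity (grad_x L = 0): Q x + c + A^T lambda = 0.
Primal feasibility: A x = b.

This gives the KKT block system:
  [ Q   A^T ] [ x     ]   [-c ]
  [ A    0  ] [ lambda ] = [ b ]

Solving the linear system:
  x*      = (1.4074, 2.1481, -0.8519)
  lambda* = (-4.6296, 6.3333)
  f(x*)   = 34.6111

x* = (1.4074, 2.1481, -0.8519), lambda* = (-4.6296, 6.3333)
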